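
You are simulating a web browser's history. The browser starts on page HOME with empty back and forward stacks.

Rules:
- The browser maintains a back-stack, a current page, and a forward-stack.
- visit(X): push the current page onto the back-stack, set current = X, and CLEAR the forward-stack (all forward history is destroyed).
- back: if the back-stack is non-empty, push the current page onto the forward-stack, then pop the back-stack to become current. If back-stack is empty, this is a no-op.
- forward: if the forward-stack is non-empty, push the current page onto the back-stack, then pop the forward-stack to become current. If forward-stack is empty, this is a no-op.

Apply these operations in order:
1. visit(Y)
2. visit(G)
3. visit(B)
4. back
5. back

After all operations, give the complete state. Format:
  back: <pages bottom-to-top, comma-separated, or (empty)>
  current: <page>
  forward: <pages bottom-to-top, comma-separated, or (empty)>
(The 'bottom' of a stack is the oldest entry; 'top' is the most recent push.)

Answer: back: HOME
current: Y
forward: B,G

Derivation:
After 1 (visit(Y)): cur=Y back=1 fwd=0
After 2 (visit(G)): cur=G back=2 fwd=0
After 3 (visit(B)): cur=B back=3 fwd=0
After 4 (back): cur=G back=2 fwd=1
After 5 (back): cur=Y back=1 fwd=2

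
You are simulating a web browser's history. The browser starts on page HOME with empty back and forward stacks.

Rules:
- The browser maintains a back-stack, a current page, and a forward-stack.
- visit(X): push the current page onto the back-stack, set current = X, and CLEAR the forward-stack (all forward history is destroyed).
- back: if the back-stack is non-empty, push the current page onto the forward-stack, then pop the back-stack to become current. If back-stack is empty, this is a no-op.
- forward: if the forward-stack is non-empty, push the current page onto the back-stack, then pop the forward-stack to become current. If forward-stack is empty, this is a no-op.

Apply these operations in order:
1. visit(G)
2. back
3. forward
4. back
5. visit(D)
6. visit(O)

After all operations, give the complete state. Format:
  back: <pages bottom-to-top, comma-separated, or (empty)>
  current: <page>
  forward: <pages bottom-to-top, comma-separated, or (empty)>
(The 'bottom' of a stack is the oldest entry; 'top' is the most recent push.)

Answer: back: HOME,D
current: O
forward: (empty)

Derivation:
After 1 (visit(G)): cur=G back=1 fwd=0
After 2 (back): cur=HOME back=0 fwd=1
After 3 (forward): cur=G back=1 fwd=0
After 4 (back): cur=HOME back=0 fwd=1
After 5 (visit(D)): cur=D back=1 fwd=0
After 6 (visit(O)): cur=O back=2 fwd=0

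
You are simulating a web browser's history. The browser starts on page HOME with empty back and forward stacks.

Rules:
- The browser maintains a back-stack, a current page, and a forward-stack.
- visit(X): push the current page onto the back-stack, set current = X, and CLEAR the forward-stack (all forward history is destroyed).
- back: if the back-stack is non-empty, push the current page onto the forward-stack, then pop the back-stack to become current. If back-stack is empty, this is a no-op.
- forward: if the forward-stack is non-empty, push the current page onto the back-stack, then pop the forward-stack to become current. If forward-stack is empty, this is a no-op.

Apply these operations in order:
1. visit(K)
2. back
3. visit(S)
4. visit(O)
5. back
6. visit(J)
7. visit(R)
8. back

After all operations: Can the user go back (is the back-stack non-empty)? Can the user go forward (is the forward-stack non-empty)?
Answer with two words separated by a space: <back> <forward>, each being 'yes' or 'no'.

Answer: yes yes

Derivation:
After 1 (visit(K)): cur=K back=1 fwd=0
After 2 (back): cur=HOME back=0 fwd=1
After 3 (visit(S)): cur=S back=1 fwd=0
After 4 (visit(O)): cur=O back=2 fwd=0
After 5 (back): cur=S back=1 fwd=1
After 6 (visit(J)): cur=J back=2 fwd=0
After 7 (visit(R)): cur=R back=3 fwd=0
After 8 (back): cur=J back=2 fwd=1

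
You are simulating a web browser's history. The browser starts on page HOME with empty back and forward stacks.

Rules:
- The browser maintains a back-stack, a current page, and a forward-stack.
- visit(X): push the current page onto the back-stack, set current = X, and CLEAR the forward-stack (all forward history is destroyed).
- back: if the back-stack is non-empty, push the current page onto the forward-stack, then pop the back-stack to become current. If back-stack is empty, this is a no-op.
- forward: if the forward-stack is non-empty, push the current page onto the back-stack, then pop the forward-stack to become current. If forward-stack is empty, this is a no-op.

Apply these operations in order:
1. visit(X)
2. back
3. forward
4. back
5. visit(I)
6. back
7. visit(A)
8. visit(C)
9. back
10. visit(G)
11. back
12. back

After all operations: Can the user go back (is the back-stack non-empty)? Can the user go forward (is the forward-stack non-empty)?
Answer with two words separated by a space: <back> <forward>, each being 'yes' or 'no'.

Answer: no yes

Derivation:
After 1 (visit(X)): cur=X back=1 fwd=0
After 2 (back): cur=HOME back=0 fwd=1
After 3 (forward): cur=X back=1 fwd=0
After 4 (back): cur=HOME back=0 fwd=1
After 5 (visit(I)): cur=I back=1 fwd=0
After 6 (back): cur=HOME back=0 fwd=1
After 7 (visit(A)): cur=A back=1 fwd=0
After 8 (visit(C)): cur=C back=2 fwd=0
After 9 (back): cur=A back=1 fwd=1
After 10 (visit(G)): cur=G back=2 fwd=0
After 11 (back): cur=A back=1 fwd=1
After 12 (back): cur=HOME back=0 fwd=2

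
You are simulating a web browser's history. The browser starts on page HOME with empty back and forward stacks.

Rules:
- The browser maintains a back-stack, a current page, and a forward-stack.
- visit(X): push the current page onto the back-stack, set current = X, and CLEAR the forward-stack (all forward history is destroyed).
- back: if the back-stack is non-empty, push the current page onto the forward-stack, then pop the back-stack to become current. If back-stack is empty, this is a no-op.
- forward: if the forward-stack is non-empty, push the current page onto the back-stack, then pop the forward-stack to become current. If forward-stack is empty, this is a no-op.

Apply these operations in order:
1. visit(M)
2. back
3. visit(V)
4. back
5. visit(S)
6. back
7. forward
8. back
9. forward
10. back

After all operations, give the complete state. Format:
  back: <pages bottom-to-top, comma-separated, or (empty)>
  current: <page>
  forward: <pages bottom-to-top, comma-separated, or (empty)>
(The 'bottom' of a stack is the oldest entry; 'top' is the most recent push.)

Answer: back: (empty)
current: HOME
forward: S

Derivation:
After 1 (visit(M)): cur=M back=1 fwd=0
After 2 (back): cur=HOME back=0 fwd=1
After 3 (visit(V)): cur=V back=1 fwd=0
After 4 (back): cur=HOME back=0 fwd=1
After 5 (visit(S)): cur=S back=1 fwd=0
After 6 (back): cur=HOME back=0 fwd=1
After 7 (forward): cur=S back=1 fwd=0
After 8 (back): cur=HOME back=0 fwd=1
After 9 (forward): cur=S back=1 fwd=0
After 10 (back): cur=HOME back=0 fwd=1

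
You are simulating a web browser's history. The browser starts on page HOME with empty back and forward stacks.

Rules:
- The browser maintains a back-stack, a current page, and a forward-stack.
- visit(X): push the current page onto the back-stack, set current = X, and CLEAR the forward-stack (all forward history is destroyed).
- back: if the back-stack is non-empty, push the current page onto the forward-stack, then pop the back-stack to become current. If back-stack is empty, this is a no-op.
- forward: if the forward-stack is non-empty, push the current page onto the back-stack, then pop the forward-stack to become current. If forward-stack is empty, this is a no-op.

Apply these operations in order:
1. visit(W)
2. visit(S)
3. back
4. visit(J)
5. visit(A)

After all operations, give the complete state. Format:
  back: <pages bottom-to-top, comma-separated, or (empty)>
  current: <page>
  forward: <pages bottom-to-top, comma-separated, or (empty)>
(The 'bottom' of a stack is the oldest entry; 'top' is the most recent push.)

After 1 (visit(W)): cur=W back=1 fwd=0
After 2 (visit(S)): cur=S back=2 fwd=0
After 3 (back): cur=W back=1 fwd=1
After 4 (visit(J)): cur=J back=2 fwd=0
After 5 (visit(A)): cur=A back=3 fwd=0

Answer: back: HOME,W,J
current: A
forward: (empty)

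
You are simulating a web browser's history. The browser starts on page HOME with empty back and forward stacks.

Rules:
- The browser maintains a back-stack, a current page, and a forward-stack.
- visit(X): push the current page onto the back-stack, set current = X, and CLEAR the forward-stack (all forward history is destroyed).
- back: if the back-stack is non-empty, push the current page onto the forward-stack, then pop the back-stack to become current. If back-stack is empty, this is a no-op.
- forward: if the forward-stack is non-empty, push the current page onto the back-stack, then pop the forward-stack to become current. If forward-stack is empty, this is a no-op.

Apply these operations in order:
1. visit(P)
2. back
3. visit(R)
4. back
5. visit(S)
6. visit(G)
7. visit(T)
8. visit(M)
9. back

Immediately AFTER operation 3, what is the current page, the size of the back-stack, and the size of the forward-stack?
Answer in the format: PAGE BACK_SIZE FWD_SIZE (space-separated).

After 1 (visit(P)): cur=P back=1 fwd=0
After 2 (back): cur=HOME back=0 fwd=1
After 3 (visit(R)): cur=R back=1 fwd=0

R 1 0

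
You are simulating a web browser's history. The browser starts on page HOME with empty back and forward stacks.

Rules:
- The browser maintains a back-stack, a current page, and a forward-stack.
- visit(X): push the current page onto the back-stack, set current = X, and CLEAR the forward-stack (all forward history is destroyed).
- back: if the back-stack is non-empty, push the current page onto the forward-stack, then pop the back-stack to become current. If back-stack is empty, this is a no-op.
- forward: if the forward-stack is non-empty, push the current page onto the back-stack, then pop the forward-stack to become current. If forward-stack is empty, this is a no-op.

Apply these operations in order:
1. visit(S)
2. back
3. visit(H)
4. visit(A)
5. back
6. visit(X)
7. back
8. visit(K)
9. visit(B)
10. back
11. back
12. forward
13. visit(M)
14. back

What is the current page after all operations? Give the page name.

After 1 (visit(S)): cur=S back=1 fwd=0
After 2 (back): cur=HOME back=0 fwd=1
After 3 (visit(H)): cur=H back=1 fwd=0
After 4 (visit(A)): cur=A back=2 fwd=0
After 5 (back): cur=H back=1 fwd=1
After 6 (visit(X)): cur=X back=2 fwd=0
After 7 (back): cur=H back=1 fwd=1
After 8 (visit(K)): cur=K back=2 fwd=0
After 9 (visit(B)): cur=B back=3 fwd=0
After 10 (back): cur=K back=2 fwd=1
After 11 (back): cur=H back=1 fwd=2
After 12 (forward): cur=K back=2 fwd=1
After 13 (visit(M)): cur=M back=3 fwd=0
After 14 (back): cur=K back=2 fwd=1

Answer: K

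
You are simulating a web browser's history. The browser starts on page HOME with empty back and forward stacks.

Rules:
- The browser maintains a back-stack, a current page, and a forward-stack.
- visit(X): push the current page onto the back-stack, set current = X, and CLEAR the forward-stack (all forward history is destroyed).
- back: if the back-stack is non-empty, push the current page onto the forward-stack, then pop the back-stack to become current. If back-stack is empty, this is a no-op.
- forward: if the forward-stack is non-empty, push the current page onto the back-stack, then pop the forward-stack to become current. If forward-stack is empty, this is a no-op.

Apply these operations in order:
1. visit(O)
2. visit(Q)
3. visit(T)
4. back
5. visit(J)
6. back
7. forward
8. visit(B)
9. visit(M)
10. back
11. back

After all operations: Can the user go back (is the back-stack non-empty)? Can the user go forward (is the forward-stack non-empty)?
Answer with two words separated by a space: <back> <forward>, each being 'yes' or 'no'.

Answer: yes yes

Derivation:
After 1 (visit(O)): cur=O back=1 fwd=0
After 2 (visit(Q)): cur=Q back=2 fwd=0
After 3 (visit(T)): cur=T back=3 fwd=0
After 4 (back): cur=Q back=2 fwd=1
After 5 (visit(J)): cur=J back=3 fwd=0
After 6 (back): cur=Q back=2 fwd=1
After 7 (forward): cur=J back=3 fwd=0
After 8 (visit(B)): cur=B back=4 fwd=0
After 9 (visit(M)): cur=M back=5 fwd=0
After 10 (back): cur=B back=4 fwd=1
After 11 (back): cur=J back=3 fwd=2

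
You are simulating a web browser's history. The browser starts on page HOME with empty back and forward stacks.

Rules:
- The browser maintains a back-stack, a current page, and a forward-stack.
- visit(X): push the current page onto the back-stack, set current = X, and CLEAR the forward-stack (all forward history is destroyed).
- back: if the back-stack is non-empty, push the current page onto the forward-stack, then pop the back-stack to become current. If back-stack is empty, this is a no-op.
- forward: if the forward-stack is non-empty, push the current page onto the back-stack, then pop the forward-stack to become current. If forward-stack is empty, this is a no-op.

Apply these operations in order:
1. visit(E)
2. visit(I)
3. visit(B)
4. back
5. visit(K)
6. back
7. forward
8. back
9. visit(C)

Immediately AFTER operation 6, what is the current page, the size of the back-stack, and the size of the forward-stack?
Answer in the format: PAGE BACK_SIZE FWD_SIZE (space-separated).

After 1 (visit(E)): cur=E back=1 fwd=0
After 2 (visit(I)): cur=I back=2 fwd=0
After 3 (visit(B)): cur=B back=3 fwd=0
After 4 (back): cur=I back=2 fwd=1
After 5 (visit(K)): cur=K back=3 fwd=0
After 6 (back): cur=I back=2 fwd=1

I 2 1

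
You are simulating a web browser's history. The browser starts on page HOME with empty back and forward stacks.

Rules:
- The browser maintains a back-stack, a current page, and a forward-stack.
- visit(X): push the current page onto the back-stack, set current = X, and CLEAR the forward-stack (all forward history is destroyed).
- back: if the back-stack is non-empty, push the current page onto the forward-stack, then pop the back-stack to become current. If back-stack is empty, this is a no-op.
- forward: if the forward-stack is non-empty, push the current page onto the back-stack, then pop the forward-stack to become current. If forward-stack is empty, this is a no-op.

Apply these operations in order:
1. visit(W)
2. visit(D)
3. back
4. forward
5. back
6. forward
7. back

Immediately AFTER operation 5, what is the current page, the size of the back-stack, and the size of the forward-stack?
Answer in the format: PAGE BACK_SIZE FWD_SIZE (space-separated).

After 1 (visit(W)): cur=W back=1 fwd=0
After 2 (visit(D)): cur=D back=2 fwd=0
After 3 (back): cur=W back=1 fwd=1
After 4 (forward): cur=D back=2 fwd=0
After 5 (back): cur=W back=1 fwd=1

W 1 1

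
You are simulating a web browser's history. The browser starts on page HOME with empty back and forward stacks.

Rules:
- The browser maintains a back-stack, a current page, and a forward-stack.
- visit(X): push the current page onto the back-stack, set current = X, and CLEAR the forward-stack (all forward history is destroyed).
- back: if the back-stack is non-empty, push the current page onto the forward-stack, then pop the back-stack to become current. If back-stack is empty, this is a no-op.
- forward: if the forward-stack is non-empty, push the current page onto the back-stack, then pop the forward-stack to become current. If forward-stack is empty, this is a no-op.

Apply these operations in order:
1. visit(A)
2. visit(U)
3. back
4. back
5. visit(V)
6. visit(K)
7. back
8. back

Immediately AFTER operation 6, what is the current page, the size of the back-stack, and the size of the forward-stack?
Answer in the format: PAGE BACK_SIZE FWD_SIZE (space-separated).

After 1 (visit(A)): cur=A back=1 fwd=0
After 2 (visit(U)): cur=U back=2 fwd=0
After 3 (back): cur=A back=1 fwd=1
After 4 (back): cur=HOME back=0 fwd=2
After 5 (visit(V)): cur=V back=1 fwd=0
After 6 (visit(K)): cur=K back=2 fwd=0

K 2 0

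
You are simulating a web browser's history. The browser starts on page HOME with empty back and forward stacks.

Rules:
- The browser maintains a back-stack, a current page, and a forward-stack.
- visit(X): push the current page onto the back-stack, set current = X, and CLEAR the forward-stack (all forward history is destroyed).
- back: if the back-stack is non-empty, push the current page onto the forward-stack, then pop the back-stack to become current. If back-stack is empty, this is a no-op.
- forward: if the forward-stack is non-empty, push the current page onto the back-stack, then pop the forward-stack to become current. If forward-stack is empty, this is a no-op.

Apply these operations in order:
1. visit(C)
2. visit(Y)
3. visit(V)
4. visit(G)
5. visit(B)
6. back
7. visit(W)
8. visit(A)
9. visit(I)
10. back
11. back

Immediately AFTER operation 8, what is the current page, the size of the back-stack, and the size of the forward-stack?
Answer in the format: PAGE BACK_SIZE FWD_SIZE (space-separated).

After 1 (visit(C)): cur=C back=1 fwd=0
After 2 (visit(Y)): cur=Y back=2 fwd=0
After 3 (visit(V)): cur=V back=3 fwd=0
After 4 (visit(G)): cur=G back=4 fwd=0
After 5 (visit(B)): cur=B back=5 fwd=0
After 6 (back): cur=G back=4 fwd=1
After 7 (visit(W)): cur=W back=5 fwd=0
After 8 (visit(A)): cur=A back=6 fwd=0

A 6 0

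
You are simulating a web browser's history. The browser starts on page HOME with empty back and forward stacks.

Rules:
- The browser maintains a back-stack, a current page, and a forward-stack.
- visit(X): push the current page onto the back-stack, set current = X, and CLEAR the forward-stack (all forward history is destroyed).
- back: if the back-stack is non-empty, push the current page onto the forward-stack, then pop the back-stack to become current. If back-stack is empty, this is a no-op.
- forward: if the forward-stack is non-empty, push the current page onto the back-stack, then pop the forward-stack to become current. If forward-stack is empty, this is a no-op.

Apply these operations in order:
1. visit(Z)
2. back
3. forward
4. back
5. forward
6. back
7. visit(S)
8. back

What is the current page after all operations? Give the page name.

After 1 (visit(Z)): cur=Z back=1 fwd=0
After 2 (back): cur=HOME back=0 fwd=1
After 3 (forward): cur=Z back=1 fwd=0
After 4 (back): cur=HOME back=0 fwd=1
After 5 (forward): cur=Z back=1 fwd=0
After 6 (back): cur=HOME back=0 fwd=1
After 7 (visit(S)): cur=S back=1 fwd=0
After 8 (back): cur=HOME back=0 fwd=1

Answer: HOME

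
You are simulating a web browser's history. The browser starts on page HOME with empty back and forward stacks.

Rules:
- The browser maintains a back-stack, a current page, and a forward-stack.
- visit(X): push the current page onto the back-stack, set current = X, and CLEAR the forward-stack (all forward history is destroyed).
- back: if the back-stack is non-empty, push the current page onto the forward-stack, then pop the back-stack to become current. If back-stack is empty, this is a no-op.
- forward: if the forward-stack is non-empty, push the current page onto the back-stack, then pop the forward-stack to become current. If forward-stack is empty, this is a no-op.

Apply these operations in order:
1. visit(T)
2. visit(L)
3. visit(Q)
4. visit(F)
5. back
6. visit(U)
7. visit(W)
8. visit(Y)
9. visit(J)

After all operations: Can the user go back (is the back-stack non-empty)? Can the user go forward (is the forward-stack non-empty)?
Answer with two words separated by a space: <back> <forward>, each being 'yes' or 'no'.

Answer: yes no

Derivation:
After 1 (visit(T)): cur=T back=1 fwd=0
After 2 (visit(L)): cur=L back=2 fwd=0
After 3 (visit(Q)): cur=Q back=3 fwd=0
After 4 (visit(F)): cur=F back=4 fwd=0
After 5 (back): cur=Q back=3 fwd=1
After 6 (visit(U)): cur=U back=4 fwd=0
After 7 (visit(W)): cur=W back=5 fwd=0
After 8 (visit(Y)): cur=Y back=6 fwd=0
After 9 (visit(J)): cur=J back=7 fwd=0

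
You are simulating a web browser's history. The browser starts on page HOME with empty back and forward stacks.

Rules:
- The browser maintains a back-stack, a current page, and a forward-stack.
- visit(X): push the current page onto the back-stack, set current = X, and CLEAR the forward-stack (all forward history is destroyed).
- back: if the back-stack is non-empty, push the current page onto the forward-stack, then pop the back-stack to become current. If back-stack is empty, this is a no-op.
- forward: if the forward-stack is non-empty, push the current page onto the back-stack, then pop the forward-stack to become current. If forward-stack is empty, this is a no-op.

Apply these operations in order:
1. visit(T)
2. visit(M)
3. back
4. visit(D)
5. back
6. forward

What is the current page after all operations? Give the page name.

After 1 (visit(T)): cur=T back=1 fwd=0
After 2 (visit(M)): cur=M back=2 fwd=0
After 3 (back): cur=T back=1 fwd=1
After 4 (visit(D)): cur=D back=2 fwd=0
After 5 (back): cur=T back=1 fwd=1
After 6 (forward): cur=D back=2 fwd=0

Answer: D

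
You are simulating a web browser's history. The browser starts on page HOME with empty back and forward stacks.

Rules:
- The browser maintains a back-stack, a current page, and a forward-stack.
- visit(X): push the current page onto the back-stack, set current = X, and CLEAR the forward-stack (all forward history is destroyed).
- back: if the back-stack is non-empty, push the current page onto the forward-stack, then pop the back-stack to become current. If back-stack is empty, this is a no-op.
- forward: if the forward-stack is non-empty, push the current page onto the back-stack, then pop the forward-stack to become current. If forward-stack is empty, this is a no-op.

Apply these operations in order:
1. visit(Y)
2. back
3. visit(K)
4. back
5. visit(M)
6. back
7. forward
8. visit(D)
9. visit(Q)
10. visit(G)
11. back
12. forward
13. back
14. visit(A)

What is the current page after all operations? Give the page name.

Answer: A

Derivation:
After 1 (visit(Y)): cur=Y back=1 fwd=0
After 2 (back): cur=HOME back=0 fwd=1
After 3 (visit(K)): cur=K back=1 fwd=0
After 4 (back): cur=HOME back=0 fwd=1
After 5 (visit(M)): cur=M back=1 fwd=0
After 6 (back): cur=HOME back=0 fwd=1
After 7 (forward): cur=M back=1 fwd=0
After 8 (visit(D)): cur=D back=2 fwd=0
After 9 (visit(Q)): cur=Q back=3 fwd=0
After 10 (visit(G)): cur=G back=4 fwd=0
After 11 (back): cur=Q back=3 fwd=1
After 12 (forward): cur=G back=4 fwd=0
After 13 (back): cur=Q back=3 fwd=1
After 14 (visit(A)): cur=A back=4 fwd=0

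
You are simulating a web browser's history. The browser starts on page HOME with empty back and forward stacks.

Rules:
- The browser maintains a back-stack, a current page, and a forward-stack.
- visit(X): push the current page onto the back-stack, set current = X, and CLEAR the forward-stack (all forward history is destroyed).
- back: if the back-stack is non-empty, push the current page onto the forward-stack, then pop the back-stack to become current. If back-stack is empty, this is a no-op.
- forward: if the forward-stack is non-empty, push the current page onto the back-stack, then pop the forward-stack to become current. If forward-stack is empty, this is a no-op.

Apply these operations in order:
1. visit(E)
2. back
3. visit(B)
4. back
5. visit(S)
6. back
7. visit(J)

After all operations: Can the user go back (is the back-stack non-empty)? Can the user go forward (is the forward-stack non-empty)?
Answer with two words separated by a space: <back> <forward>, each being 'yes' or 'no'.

Answer: yes no

Derivation:
After 1 (visit(E)): cur=E back=1 fwd=0
After 2 (back): cur=HOME back=0 fwd=1
After 3 (visit(B)): cur=B back=1 fwd=0
After 4 (back): cur=HOME back=0 fwd=1
After 5 (visit(S)): cur=S back=1 fwd=0
After 6 (back): cur=HOME back=0 fwd=1
After 7 (visit(J)): cur=J back=1 fwd=0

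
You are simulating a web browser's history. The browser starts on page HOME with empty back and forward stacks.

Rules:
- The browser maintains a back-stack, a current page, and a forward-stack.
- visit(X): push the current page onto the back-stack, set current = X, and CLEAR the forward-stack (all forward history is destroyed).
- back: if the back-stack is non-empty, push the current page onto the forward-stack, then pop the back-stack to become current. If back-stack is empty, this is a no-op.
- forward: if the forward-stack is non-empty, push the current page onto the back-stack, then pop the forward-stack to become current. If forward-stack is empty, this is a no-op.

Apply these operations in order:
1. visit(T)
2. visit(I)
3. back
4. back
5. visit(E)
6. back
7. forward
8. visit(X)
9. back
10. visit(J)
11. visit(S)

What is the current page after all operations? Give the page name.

Answer: S

Derivation:
After 1 (visit(T)): cur=T back=1 fwd=0
After 2 (visit(I)): cur=I back=2 fwd=0
After 3 (back): cur=T back=1 fwd=1
After 4 (back): cur=HOME back=0 fwd=2
After 5 (visit(E)): cur=E back=1 fwd=0
After 6 (back): cur=HOME back=0 fwd=1
After 7 (forward): cur=E back=1 fwd=0
After 8 (visit(X)): cur=X back=2 fwd=0
After 9 (back): cur=E back=1 fwd=1
After 10 (visit(J)): cur=J back=2 fwd=0
After 11 (visit(S)): cur=S back=3 fwd=0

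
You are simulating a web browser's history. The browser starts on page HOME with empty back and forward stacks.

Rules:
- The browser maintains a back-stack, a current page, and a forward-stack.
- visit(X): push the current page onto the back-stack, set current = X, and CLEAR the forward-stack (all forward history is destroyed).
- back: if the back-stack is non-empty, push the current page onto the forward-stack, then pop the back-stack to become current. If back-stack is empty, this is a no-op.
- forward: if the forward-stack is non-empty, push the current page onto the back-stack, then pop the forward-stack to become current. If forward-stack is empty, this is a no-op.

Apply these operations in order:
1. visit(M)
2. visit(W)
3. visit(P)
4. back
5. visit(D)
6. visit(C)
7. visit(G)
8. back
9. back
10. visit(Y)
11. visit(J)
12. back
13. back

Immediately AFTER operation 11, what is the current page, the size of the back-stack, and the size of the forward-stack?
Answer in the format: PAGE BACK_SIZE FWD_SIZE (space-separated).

After 1 (visit(M)): cur=M back=1 fwd=0
After 2 (visit(W)): cur=W back=2 fwd=0
After 3 (visit(P)): cur=P back=3 fwd=0
After 4 (back): cur=W back=2 fwd=1
After 5 (visit(D)): cur=D back=3 fwd=0
After 6 (visit(C)): cur=C back=4 fwd=0
After 7 (visit(G)): cur=G back=5 fwd=0
After 8 (back): cur=C back=4 fwd=1
After 9 (back): cur=D back=3 fwd=2
After 10 (visit(Y)): cur=Y back=4 fwd=0
After 11 (visit(J)): cur=J back=5 fwd=0

J 5 0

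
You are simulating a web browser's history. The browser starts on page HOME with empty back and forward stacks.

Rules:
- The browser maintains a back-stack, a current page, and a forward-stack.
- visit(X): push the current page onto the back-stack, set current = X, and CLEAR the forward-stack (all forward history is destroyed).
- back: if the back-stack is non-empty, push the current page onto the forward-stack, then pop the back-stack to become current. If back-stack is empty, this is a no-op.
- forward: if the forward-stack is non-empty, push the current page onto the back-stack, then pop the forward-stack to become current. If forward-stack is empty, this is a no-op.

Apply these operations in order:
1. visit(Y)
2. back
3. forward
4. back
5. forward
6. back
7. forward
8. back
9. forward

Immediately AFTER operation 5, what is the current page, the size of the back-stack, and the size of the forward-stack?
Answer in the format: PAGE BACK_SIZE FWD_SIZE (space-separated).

After 1 (visit(Y)): cur=Y back=1 fwd=0
After 2 (back): cur=HOME back=0 fwd=1
After 3 (forward): cur=Y back=1 fwd=0
After 4 (back): cur=HOME back=0 fwd=1
After 5 (forward): cur=Y back=1 fwd=0

Y 1 0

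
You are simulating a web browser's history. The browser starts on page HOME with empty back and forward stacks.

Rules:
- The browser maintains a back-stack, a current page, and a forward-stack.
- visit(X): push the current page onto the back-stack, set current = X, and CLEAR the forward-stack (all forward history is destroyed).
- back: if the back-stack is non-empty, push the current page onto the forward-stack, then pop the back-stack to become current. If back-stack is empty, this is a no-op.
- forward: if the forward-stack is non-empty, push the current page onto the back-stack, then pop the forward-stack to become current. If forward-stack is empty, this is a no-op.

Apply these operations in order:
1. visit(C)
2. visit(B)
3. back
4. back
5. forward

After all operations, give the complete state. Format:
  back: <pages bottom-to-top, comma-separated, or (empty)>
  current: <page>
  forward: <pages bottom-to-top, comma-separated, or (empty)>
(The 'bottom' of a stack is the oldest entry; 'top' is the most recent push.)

After 1 (visit(C)): cur=C back=1 fwd=0
After 2 (visit(B)): cur=B back=2 fwd=0
After 3 (back): cur=C back=1 fwd=1
After 4 (back): cur=HOME back=0 fwd=2
After 5 (forward): cur=C back=1 fwd=1

Answer: back: HOME
current: C
forward: B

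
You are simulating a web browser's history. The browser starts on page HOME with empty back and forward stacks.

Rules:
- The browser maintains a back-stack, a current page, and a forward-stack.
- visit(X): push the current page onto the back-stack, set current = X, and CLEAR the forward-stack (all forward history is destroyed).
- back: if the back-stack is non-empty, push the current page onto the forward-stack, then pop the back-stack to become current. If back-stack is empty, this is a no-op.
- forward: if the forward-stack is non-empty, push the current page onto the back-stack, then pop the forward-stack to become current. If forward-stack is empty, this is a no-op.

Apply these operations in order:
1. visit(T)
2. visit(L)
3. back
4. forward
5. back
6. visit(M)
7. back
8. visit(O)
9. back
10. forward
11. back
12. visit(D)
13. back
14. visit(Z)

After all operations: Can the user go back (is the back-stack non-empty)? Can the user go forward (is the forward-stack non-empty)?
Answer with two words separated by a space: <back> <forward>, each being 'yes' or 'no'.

After 1 (visit(T)): cur=T back=1 fwd=0
After 2 (visit(L)): cur=L back=2 fwd=0
After 3 (back): cur=T back=1 fwd=1
After 4 (forward): cur=L back=2 fwd=0
After 5 (back): cur=T back=1 fwd=1
After 6 (visit(M)): cur=M back=2 fwd=0
After 7 (back): cur=T back=1 fwd=1
After 8 (visit(O)): cur=O back=2 fwd=0
After 9 (back): cur=T back=1 fwd=1
After 10 (forward): cur=O back=2 fwd=0
After 11 (back): cur=T back=1 fwd=1
After 12 (visit(D)): cur=D back=2 fwd=0
After 13 (back): cur=T back=1 fwd=1
After 14 (visit(Z)): cur=Z back=2 fwd=0

Answer: yes no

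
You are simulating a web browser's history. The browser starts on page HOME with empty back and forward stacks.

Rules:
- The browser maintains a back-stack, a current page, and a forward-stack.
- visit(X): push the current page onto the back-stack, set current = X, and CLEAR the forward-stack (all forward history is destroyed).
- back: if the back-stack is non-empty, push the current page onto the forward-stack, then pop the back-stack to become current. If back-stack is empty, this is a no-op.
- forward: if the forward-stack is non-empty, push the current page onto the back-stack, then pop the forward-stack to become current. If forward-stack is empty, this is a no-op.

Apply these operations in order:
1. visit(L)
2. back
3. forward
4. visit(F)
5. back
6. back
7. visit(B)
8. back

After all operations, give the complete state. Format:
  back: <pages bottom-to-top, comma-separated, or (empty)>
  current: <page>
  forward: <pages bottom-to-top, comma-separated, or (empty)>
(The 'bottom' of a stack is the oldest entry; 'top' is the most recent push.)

After 1 (visit(L)): cur=L back=1 fwd=0
After 2 (back): cur=HOME back=0 fwd=1
After 3 (forward): cur=L back=1 fwd=0
After 4 (visit(F)): cur=F back=2 fwd=0
After 5 (back): cur=L back=1 fwd=1
After 6 (back): cur=HOME back=0 fwd=2
After 7 (visit(B)): cur=B back=1 fwd=0
After 8 (back): cur=HOME back=0 fwd=1

Answer: back: (empty)
current: HOME
forward: B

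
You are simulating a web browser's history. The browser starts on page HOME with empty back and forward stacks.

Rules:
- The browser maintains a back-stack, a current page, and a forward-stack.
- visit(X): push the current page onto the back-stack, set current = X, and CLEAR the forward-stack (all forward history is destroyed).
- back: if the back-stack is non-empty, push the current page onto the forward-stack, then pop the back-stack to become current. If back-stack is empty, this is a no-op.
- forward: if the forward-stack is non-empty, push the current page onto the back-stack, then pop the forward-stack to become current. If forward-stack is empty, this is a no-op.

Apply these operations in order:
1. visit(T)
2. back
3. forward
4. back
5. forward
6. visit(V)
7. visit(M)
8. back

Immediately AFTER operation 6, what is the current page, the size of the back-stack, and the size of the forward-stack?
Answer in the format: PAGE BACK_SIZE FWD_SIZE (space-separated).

After 1 (visit(T)): cur=T back=1 fwd=0
After 2 (back): cur=HOME back=0 fwd=1
After 3 (forward): cur=T back=1 fwd=0
After 4 (back): cur=HOME back=0 fwd=1
After 5 (forward): cur=T back=1 fwd=0
After 6 (visit(V)): cur=V back=2 fwd=0

V 2 0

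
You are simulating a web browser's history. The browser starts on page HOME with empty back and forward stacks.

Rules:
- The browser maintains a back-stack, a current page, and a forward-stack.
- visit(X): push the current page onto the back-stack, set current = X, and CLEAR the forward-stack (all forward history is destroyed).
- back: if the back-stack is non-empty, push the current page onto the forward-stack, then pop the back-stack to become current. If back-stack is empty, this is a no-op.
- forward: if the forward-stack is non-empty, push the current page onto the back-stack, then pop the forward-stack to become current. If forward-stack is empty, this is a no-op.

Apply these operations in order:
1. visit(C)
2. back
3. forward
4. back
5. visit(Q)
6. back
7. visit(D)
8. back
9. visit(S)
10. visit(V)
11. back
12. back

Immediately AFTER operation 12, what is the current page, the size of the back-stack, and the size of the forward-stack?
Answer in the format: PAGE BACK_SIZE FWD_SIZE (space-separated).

After 1 (visit(C)): cur=C back=1 fwd=0
After 2 (back): cur=HOME back=0 fwd=1
After 3 (forward): cur=C back=1 fwd=0
After 4 (back): cur=HOME back=0 fwd=1
After 5 (visit(Q)): cur=Q back=1 fwd=0
After 6 (back): cur=HOME back=0 fwd=1
After 7 (visit(D)): cur=D back=1 fwd=0
After 8 (back): cur=HOME back=0 fwd=1
After 9 (visit(S)): cur=S back=1 fwd=0
After 10 (visit(V)): cur=V back=2 fwd=0
After 11 (back): cur=S back=1 fwd=1
After 12 (back): cur=HOME back=0 fwd=2

HOME 0 2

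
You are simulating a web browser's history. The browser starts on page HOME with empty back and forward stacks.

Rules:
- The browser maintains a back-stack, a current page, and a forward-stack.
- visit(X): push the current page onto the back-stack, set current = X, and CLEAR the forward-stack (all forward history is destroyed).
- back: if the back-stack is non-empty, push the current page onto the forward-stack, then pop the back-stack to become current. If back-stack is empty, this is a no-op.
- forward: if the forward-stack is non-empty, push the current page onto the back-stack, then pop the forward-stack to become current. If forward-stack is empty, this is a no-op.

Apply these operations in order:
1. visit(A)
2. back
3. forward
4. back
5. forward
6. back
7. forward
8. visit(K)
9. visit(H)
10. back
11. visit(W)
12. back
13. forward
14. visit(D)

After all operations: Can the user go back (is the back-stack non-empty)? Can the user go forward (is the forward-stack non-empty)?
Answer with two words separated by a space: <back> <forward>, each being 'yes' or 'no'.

Answer: yes no

Derivation:
After 1 (visit(A)): cur=A back=1 fwd=0
After 2 (back): cur=HOME back=0 fwd=1
After 3 (forward): cur=A back=1 fwd=0
After 4 (back): cur=HOME back=0 fwd=1
After 5 (forward): cur=A back=1 fwd=0
After 6 (back): cur=HOME back=0 fwd=1
After 7 (forward): cur=A back=1 fwd=0
After 8 (visit(K)): cur=K back=2 fwd=0
After 9 (visit(H)): cur=H back=3 fwd=0
After 10 (back): cur=K back=2 fwd=1
After 11 (visit(W)): cur=W back=3 fwd=0
After 12 (back): cur=K back=2 fwd=1
After 13 (forward): cur=W back=3 fwd=0
After 14 (visit(D)): cur=D back=4 fwd=0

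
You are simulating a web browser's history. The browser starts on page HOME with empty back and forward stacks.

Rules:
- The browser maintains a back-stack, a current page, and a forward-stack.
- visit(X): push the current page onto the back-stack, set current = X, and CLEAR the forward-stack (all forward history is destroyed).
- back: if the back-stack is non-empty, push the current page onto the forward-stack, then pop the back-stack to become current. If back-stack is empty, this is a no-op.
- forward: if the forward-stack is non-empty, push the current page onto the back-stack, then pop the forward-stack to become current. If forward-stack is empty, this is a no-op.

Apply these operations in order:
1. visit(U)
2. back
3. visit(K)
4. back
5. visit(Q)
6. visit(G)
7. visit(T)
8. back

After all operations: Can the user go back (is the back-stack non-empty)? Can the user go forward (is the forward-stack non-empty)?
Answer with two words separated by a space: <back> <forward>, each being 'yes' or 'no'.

Answer: yes yes

Derivation:
After 1 (visit(U)): cur=U back=1 fwd=0
After 2 (back): cur=HOME back=0 fwd=1
After 3 (visit(K)): cur=K back=1 fwd=0
After 4 (back): cur=HOME back=0 fwd=1
After 5 (visit(Q)): cur=Q back=1 fwd=0
After 6 (visit(G)): cur=G back=2 fwd=0
After 7 (visit(T)): cur=T back=3 fwd=0
After 8 (back): cur=G back=2 fwd=1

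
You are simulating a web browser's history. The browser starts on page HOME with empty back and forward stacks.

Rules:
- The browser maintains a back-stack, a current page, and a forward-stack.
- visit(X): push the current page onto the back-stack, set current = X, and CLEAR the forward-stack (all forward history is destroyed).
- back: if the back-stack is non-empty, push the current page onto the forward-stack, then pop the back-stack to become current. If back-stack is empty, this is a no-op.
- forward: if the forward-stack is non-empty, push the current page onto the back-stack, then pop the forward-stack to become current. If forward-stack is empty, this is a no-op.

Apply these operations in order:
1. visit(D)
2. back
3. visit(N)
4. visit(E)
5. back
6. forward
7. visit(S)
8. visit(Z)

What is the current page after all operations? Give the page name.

Answer: Z

Derivation:
After 1 (visit(D)): cur=D back=1 fwd=0
After 2 (back): cur=HOME back=0 fwd=1
After 3 (visit(N)): cur=N back=1 fwd=0
After 4 (visit(E)): cur=E back=2 fwd=0
After 5 (back): cur=N back=1 fwd=1
After 6 (forward): cur=E back=2 fwd=0
After 7 (visit(S)): cur=S back=3 fwd=0
After 8 (visit(Z)): cur=Z back=4 fwd=0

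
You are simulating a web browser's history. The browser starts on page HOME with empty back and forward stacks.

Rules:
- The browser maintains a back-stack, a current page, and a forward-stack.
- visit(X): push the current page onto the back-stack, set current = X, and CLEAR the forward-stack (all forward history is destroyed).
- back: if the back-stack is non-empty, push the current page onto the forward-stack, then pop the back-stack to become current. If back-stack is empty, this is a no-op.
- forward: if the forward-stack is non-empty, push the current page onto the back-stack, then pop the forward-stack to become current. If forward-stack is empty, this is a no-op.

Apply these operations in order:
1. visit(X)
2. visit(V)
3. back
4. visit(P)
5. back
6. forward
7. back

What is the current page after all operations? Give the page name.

Answer: X

Derivation:
After 1 (visit(X)): cur=X back=1 fwd=0
After 2 (visit(V)): cur=V back=2 fwd=0
After 3 (back): cur=X back=1 fwd=1
After 4 (visit(P)): cur=P back=2 fwd=0
After 5 (back): cur=X back=1 fwd=1
After 6 (forward): cur=P back=2 fwd=0
After 7 (back): cur=X back=1 fwd=1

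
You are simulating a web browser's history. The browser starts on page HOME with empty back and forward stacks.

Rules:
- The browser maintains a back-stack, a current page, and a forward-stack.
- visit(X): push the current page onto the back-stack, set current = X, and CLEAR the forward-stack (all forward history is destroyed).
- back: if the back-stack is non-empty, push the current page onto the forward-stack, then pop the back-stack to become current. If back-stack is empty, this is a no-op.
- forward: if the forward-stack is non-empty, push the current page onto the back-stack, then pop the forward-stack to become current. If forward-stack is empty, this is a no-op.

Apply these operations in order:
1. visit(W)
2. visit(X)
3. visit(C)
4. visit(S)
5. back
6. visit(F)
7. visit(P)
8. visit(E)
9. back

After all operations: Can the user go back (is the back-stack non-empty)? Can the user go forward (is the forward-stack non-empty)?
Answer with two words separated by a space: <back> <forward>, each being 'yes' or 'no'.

Answer: yes yes

Derivation:
After 1 (visit(W)): cur=W back=1 fwd=0
After 2 (visit(X)): cur=X back=2 fwd=0
After 3 (visit(C)): cur=C back=3 fwd=0
After 4 (visit(S)): cur=S back=4 fwd=0
After 5 (back): cur=C back=3 fwd=1
After 6 (visit(F)): cur=F back=4 fwd=0
After 7 (visit(P)): cur=P back=5 fwd=0
After 8 (visit(E)): cur=E back=6 fwd=0
After 9 (back): cur=P back=5 fwd=1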